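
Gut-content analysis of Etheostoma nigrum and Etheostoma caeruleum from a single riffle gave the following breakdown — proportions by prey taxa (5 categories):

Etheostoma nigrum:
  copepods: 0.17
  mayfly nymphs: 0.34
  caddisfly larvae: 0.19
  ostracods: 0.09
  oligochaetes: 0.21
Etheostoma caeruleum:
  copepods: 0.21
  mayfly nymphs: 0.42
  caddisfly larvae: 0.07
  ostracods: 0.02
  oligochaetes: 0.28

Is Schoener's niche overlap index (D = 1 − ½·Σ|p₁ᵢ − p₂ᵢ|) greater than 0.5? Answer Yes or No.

Yes

Σ|p₁ᵢ − p₂ᵢ| = 0.04 + 0.08 + 0.12 + 0.07 + 0.07 = 0.38
D = 1 − ½ × 0.38 = 1 − 0.190 = 0.8100
D = 0.8100 > 0.5 → Yes.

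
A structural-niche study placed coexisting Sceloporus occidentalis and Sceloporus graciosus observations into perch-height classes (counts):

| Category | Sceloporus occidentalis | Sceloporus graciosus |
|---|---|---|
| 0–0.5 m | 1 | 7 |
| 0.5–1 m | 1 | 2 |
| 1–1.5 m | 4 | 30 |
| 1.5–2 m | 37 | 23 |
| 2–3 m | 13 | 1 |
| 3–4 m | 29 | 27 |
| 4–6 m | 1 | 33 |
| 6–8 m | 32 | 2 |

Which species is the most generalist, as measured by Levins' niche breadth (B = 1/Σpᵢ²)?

Sceloporus graciosus

Proportions for Sceloporus occidentalis (n=118): 1/118=0.0085, 1/118=0.0085, 4/118=0.0339, 37/118=0.3136, 13/118=0.1102, 29/118=0.2458, 1/118=0.0085, 32/118=0.2712
Proportions for Sceloporus graciosus (n=125): 7/125=0.0560, 2/125=0.0160, 30/125=0.2400, 23/125=0.1840, 1/125=0.0080, 27/125=0.2160, 33/125=0.2640, 2/125=0.0160
Σp_occiᵢ² = 0.0085² + 0.0085² + 0.0339² + 0.3136² + 0.1102² + 0.2458² + 0.0085² + 0.2712² = 0.000072 + 0.000072 + 0.001149 + 0.098345 + 0.012144 + 0.060418 + 0.000072 + 0.073549 = 0.245821
B_occi = 1 / 0.245821 = 4.0680
Σp_gracᵢ² = 0.0560² + 0.0160² + 0.2400² + 0.1840² + 0.0080² + 0.2160² + 0.2640² + 0.0160² = 0.003136 + 0.000256 + 0.057600 + 0.033856 + 0.000064 + 0.046656 + 0.069696 + 0.000256 = 0.211520
B_grac = 1 / 0.211520 = 4.7277
Highest B → broadest niche (most generalist): Sceloporus graciosus (B = 4.73).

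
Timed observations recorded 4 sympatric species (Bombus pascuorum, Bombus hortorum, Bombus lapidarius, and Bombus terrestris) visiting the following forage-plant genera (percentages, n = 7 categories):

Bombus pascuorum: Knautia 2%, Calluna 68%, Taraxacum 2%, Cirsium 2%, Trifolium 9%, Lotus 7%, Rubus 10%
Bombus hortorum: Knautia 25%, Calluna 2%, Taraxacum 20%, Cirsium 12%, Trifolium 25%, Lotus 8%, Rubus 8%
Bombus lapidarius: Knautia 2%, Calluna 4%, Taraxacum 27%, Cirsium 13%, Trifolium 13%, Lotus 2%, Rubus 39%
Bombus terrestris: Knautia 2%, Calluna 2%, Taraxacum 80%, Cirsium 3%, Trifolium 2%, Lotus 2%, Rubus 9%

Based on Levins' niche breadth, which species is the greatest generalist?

Bombus hortorum

Convert percentages to proportions (divide by 100).
Σp_pascᵢ² = 0.02² + 0.68² + 0.02² + 0.02² + 0.09² + 0.07² + 0.10² = 0.0004 + 0.4624 + 0.0004 + 0.0004 + 0.0081 + 0.0049 + 0.0100 = 0.4866
B_pasc = 1 / 0.4866 = 2.0551
Σp_hortᵢ² = 0.25² + 0.02² + 0.20² + 0.12² + 0.25² + 0.08² + 0.08² = 0.0625 + 0.0004 + 0.0400 + 0.0144 + 0.0625 + 0.0064 + 0.0064 = 0.1926
B_hort = 1 / 0.1926 = 5.1921
Σp_lapiᵢ² = 0.02² + 0.04² + 0.27² + 0.13² + 0.13² + 0.02² + 0.39² = 0.0004 + 0.0016 + 0.0729 + 0.0169 + 0.0169 + 0.0004 + 0.1521 = 0.2612
B_lapi = 1 / 0.2612 = 3.8285
Σp_terrᵢ² = 0.02² + 0.02² + 0.80² + 0.03² + 0.02² + 0.02² + 0.09² = 0.0004 + 0.0004 + 0.6400 + 0.0009 + 0.0004 + 0.0004 + 0.0081 = 0.6506
B_terr = 1 / 0.6506 = 1.5370
Highest B → broadest niche (most generalist): Bombus hortorum (B = 5.19).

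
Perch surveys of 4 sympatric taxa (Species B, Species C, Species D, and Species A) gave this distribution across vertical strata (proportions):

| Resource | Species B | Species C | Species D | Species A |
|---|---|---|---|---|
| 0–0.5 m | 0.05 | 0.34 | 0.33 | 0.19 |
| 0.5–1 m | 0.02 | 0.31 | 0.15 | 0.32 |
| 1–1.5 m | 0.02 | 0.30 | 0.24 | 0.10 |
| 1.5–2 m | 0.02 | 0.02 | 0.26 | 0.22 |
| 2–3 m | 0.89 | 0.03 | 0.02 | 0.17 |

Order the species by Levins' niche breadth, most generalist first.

Σp_Bᵢ² = 0.05² + 0.02² + 0.02² + 0.02² + 0.89² = 0.0025 + 0.0004 + 0.0004 + 0.0004 + 0.7921 = 0.7958
B_B = 1 / 0.7958 = 1.2566
Σp_Cᵢ² = 0.34² + 0.31² + 0.30² + 0.02² + 0.03² = 0.1156 + 0.0961 + 0.0900 + 0.0004 + 0.0009 = 0.3030
B_C = 1 / 0.3030 = 3.3003
Σp_Dᵢ² = 0.33² + 0.15² + 0.24² + 0.26² + 0.02² = 0.1089 + 0.0225 + 0.0576 + 0.0676 + 0.0004 = 0.2570
B_D = 1 / 0.2570 = 3.8911
Σp_Aᵢ² = 0.19² + 0.32² + 0.10² + 0.22² + 0.17² = 0.0361 + 0.1024 + 0.0100 + 0.0484 + 0.0289 = 0.2258
B_A = 1 / 0.2258 = 4.4287
Ranking by B (broadest → narrowest): Species A (4.43) > Species D (3.89) > Species C (3.30) > Species B (1.26)

Species A > Species D > Species C > Species B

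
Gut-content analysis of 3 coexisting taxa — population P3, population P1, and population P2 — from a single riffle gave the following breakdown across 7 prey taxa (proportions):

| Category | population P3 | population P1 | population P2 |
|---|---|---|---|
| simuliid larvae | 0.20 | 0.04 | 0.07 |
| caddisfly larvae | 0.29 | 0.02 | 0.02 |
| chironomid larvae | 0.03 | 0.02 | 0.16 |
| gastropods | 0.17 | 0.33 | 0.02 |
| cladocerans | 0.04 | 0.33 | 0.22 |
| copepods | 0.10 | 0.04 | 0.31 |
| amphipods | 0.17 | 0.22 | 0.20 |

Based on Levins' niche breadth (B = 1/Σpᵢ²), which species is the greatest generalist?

population P3

Σp_P3ᵢ² = 0.20² + 0.29² + 0.03² + 0.17² + 0.04² + 0.10² + 0.17² = 0.0400 + 0.0841 + 0.0009 + 0.0289 + 0.0016 + 0.0100 + 0.0289 = 0.1944
B_P3 = 1 / 0.1944 = 5.1440
Σp_P1ᵢ² = 0.04² + 0.02² + 0.02² + 0.33² + 0.33² + 0.04² + 0.22² = 0.0016 + 0.0004 + 0.0004 + 0.1089 + 0.1089 + 0.0016 + 0.0484 = 0.2702
B_P1 = 1 / 0.2702 = 3.7010
Σp_P2ᵢ² = 0.07² + 0.02² + 0.16² + 0.02² + 0.22² + 0.31² + 0.20² = 0.0049 + 0.0004 + 0.0256 + 0.0004 + 0.0484 + 0.0961 + 0.0400 = 0.2158
B_P2 = 1 / 0.2158 = 4.6339
Highest B → broadest niche (most generalist): population P3 (B = 5.14).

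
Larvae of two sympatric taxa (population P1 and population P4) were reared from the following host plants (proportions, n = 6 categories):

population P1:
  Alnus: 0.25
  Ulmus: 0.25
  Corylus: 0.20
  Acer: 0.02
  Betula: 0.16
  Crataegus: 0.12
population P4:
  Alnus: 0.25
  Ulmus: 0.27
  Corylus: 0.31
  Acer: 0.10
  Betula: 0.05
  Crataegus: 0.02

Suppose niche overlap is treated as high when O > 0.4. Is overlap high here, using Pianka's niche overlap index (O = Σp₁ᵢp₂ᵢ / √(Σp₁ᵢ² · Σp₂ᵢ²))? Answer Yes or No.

Yes

Σ p₁ᵢp₂ᵢ = 0.0625 + 0.0675 + 0.0620 + 0.0020 + 0.0080 + 0.0024 = 0.2044
Σp_1ᵢ² = 0.25² + 0.25² + 0.20² + 0.02² + 0.16² + 0.12² = 0.0625 + 0.0625 + 0.0400 + 0.0004 + 0.0256 + 0.0144 = 0.2054
Σp_2ᵢ² = 0.25² + 0.27² + 0.31² + 0.10² + 0.05² + 0.02² = 0.0625 + 0.0729 + 0.0961 + 0.0100 + 0.0025 + 0.0004 = 0.2444
O = 0.2044 / √(0.2054 × 0.2444) = 0.2044 / 0.22405 = 0.9123
O = 0.9123 > 0.4 → Yes.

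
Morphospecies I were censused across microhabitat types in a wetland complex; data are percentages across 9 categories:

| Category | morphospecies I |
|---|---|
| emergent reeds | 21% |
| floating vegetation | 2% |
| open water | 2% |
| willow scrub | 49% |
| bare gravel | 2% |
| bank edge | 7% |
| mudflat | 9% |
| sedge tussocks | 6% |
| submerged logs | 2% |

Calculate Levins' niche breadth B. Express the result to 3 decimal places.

3.307

Convert percentages to proportions (divide by 100).
Σpᵢ² = 0.21² + 0.02² + 0.02² + 0.49² + 0.02² + 0.07² + 0.09² + 0.06² + 0.02² = 0.0441 + 0.0004 + 0.0004 + 0.2401 + 0.0004 + 0.0049 + 0.0081 + 0.0036 + 0.0004 = 0.3024
B = 1 / 0.3024 = 3.30688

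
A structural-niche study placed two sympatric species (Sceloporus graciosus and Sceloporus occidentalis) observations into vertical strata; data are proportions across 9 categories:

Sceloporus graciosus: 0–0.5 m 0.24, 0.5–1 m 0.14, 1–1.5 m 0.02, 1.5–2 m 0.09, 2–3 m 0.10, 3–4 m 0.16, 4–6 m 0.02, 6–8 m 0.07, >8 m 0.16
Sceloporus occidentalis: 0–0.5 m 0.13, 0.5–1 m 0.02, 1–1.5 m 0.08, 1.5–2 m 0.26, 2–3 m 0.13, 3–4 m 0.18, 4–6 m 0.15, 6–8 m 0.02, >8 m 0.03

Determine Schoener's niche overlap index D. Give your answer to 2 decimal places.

0.59

Σ|p₁ᵢ − p₂ᵢ| = 0.11 + 0.12 + 0.06 + 0.17 + 0.03 + 0.02 + 0.13 + 0.05 + 0.13 = 0.82
D = 1 − ½ × 0.82 = 1 − 0.410 = 0.5900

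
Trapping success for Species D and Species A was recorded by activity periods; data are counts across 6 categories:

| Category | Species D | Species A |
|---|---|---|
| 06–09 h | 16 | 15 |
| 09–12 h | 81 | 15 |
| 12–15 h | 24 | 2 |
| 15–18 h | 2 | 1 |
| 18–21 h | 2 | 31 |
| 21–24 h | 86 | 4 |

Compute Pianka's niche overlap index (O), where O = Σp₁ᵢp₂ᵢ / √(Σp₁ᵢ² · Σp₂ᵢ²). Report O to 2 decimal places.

0.42

Proportions for Species D (n=211): 16/211=0.0758, 81/211=0.3839, 24/211=0.1137, 2/211=0.0095, 2/211=0.0095, 86/211=0.4076
Proportions for Species A (n=68): 15/68=0.2206, 15/68=0.2206, 2/68=0.0294, 1/68=0.0147, 31/68=0.4559, 4/68=0.0588
Σ p₁ᵢp₂ᵢ = 0.016721 + 0.084688 + 0.003343 + 0.000140 + 0.004331 + 0.023967 = 0.133190
Σp_1ᵢ² = 0.0758² + 0.3839² + 0.1137² + 0.0095² + 0.0095² + 0.4076² = 0.005746 + 0.147379 + 0.012928 + 0.000090 + 0.000090 + 0.166138 = 0.332371
Σp_2ᵢ² = 0.2206² + 0.2206² + 0.0294² + 0.0147² + 0.4559² + 0.0588² = 0.048664 + 0.048664 + 0.000864 + 0.000216 + 0.207845 + 0.003457 = 0.309710
O = 0.133190 / √(0.332371 × 0.309710) = 0.133190 / 0.3208405 = 0.4151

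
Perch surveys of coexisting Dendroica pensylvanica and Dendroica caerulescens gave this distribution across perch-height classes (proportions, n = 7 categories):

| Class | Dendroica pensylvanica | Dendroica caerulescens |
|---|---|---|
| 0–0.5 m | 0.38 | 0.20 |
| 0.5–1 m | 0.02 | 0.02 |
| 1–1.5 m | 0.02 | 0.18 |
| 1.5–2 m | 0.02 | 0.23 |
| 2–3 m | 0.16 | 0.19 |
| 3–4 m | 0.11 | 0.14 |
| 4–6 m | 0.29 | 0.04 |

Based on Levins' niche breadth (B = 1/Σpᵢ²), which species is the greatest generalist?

Dendroica caerulescens

Σp_pensᵢ² = 0.38² + 0.02² + 0.02² + 0.02² + 0.16² + 0.11² + 0.29² = 0.1444 + 0.0004 + 0.0004 + 0.0004 + 0.0256 + 0.0121 + 0.0841 = 0.2674
B_pens = 1 / 0.2674 = 3.7397
Σp_caerᵢ² = 0.20² + 0.02² + 0.18² + 0.23² + 0.19² + 0.14² + 0.04² = 0.0400 + 0.0004 + 0.0324 + 0.0529 + 0.0361 + 0.0196 + 0.0016 = 0.1830
B_caer = 1 / 0.1830 = 5.4645
Highest B → broadest niche (most generalist): Dendroica caerulescens (B = 5.46).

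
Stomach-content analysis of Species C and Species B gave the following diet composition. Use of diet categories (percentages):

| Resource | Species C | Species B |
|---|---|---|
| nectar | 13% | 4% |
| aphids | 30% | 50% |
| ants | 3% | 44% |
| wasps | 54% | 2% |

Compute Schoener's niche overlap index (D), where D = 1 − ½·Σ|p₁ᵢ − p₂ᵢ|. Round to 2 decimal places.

0.39

Convert percentages to proportions (divide by 100).
Σ|p₁ᵢ − p₂ᵢ| = 0.09 + 0.20 + 0.41 + 0.52 = 1.22
D = 1 − ½ × 1.22 = 1 − 0.610 = 0.3900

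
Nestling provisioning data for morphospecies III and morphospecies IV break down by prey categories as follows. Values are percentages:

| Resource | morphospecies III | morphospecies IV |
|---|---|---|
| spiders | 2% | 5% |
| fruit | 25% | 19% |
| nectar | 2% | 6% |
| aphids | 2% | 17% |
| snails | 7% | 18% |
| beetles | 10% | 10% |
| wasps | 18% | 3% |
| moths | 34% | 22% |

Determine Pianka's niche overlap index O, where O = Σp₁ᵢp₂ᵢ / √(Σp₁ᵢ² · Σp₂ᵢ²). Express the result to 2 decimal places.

Convert percentages to proportions (divide by 100).
Σ p₁ᵢp₂ᵢ = 0.0010 + 0.0475 + 0.0012 + 0.0034 + 0.0126 + 0.0100 + 0.0054 + 0.0748 = 0.1559
Σp_1ᵢ² = 0.02² + 0.25² + 0.02² + 0.02² + 0.07² + 0.10² + 0.18² + 0.34² = 0.0004 + 0.0625 + 0.0004 + 0.0004 + 0.0049 + 0.0100 + 0.0324 + 0.1156 = 0.2266
Σp_2ᵢ² = 0.05² + 0.19² + 0.06² + 0.17² + 0.18² + 0.10² + 0.03² + 0.22² = 0.0025 + 0.0361 + 0.0036 + 0.0289 + 0.0324 + 0.0100 + 0.0009 + 0.0484 = 0.1628
O = 0.1559 / √(0.2266 × 0.1628) = 0.1559 / 0.19207 = 0.8117

0.81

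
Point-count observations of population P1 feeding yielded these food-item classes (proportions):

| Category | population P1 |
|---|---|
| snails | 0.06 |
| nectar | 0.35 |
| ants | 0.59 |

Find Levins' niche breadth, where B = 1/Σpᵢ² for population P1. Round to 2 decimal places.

Σpᵢ² = 0.06² + 0.35² + 0.59² = 0.0036 + 0.1225 + 0.3481 = 0.4742
B = 1 / 0.4742 = 2.1088

2.11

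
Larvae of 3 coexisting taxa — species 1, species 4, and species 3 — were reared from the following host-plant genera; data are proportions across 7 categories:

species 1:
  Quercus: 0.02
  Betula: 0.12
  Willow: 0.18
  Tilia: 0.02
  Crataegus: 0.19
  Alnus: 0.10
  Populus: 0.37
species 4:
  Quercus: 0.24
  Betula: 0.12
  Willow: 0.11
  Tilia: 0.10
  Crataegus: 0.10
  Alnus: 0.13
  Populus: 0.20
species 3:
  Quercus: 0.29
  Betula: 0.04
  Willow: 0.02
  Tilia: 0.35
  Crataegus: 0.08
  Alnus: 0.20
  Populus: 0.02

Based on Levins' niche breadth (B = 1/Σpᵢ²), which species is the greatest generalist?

Σp_1ᵢ² = 0.02² + 0.12² + 0.18² + 0.02² + 0.19² + 0.10² + 0.37² = 0.0004 + 0.0144 + 0.0324 + 0.0004 + 0.0361 + 0.0100 + 0.1369 = 0.2306
B_1 = 1 / 0.2306 = 4.3365
Σp_4ᵢ² = 0.24² + 0.12² + 0.11² + 0.10² + 0.10² + 0.13² + 0.20² = 0.0576 + 0.0144 + 0.0121 + 0.0100 + 0.0100 + 0.0169 + 0.0400 = 0.1610
B_4 = 1 / 0.1610 = 6.2112
Σp_3ᵢ² = 0.29² + 0.04² + 0.02² + 0.35² + 0.08² + 0.20² + 0.02² = 0.0841 + 0.0016 + 0.0004 + 0.1225 + 0.0064 + 0.0400 + 0.0004 = 0.2554
B_3 = 1 / 0.2554 = 3.9154
Highest B → broadest niche (most generalist): species 4 (B = 6.21).

species 4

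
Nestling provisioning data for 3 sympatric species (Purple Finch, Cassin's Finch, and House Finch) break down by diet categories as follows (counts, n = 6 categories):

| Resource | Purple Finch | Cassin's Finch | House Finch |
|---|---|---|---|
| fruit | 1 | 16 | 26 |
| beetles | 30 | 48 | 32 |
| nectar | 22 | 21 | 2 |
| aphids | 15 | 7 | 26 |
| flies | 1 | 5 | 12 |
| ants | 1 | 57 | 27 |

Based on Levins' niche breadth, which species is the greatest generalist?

Proportions for Purple Finch (n=70): 1/70=0.0143, 30/70=0.4286, 22/70=0.3143, 15/70=0.2143, 1/70=0.0143, 1/70=0.0143
Proportions for Cassin's Finch (n=154): 16/154=0.1039, 48/154=0.3117, 21/154=0.1364, 7/154=0.0455, 5/154=0.0325, 57/154=0.3701
Proportions for House Finch (n=125): 26/125=0.2080, 32/125=0.2560, 2/125=0.0160, 26/125=0.2080, 12/125=0.0960, 27/125=0.2160
Σp_Purpᵢ² = 0.0143² + 0.4286² + 0.3143² + 0.2143² + 0.0143² + 0.0143² = 0.000204 + 0.183698 + 0.098784 + 0.045924 + 0.000204 + 0.000204 = 0.329018
B_Purp = 1 / 0.329018 = 3.0393
Σp_Cassᵢ² = 0.1039² + 0.3117² + 0.1364² + 0.0455² + 0.0325² + 0.3701² = 0.010795 + 0.097157 + 0.018605 + 0.002070 + 0.001056 + 0.136974 = 0.266657
B_Cass = 1 / 0.266657 = 3.7501
Σp_Housᵢ² = 0.2080² + 0.2560² + 0.0160² + 0.2080² + 0.0960² + 0.2160² = 0.043264 + 0.065536 + 0.000256 + 0.043264 + 0.009216 + 0.046656 = 0.208192
B_Hous = 1 / 0.208192 = 4.8033
Highest B → broadest niche (most generalist): House Finch (B = 4.80).

House Finch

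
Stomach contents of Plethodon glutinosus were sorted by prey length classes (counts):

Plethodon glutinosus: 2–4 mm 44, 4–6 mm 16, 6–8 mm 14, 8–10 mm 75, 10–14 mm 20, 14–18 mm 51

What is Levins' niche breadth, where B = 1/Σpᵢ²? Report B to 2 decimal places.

Proportions for Plethodon glutinosus (n=220): 44/220=0.2000, 16/220=0.0727, 14/220=0.0636, 75/220=0.3409, 20/220=0.0909, 51/220=0.2318
Σpᵢ² = 0.2000² + 0.0727² + 0.0636² + 0.3409² + 0.0909² + 0.2318² = 0.040000 + 0.005285 + 0.004045 + 0.116213 + 0.008263 + 0.053731 = 0.227537
B = 1 / 0.227537 = 4.3949

4.39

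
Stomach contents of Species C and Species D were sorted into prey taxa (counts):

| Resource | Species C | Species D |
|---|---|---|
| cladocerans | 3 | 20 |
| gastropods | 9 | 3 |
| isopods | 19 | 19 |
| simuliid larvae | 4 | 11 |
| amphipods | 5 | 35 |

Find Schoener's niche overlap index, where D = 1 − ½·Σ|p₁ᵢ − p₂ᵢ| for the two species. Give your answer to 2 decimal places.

0.55

Proportions for Species C (n=40): 3/40=0.0750, 9/40=0.2250, 19/40=0.4750, 4/40=0.1000, 5/40=0.1250
Proportions for Species D (n=88): 20/88=0.2273, 3/88=0.0341, 19/88=0.2159, 11/88=0.1250, 35/88=0.3977
Σ|p₁ᵢ − p₂ᵢ| = 0.1523 + 0.1909 + 0.2591 + 0.0250 + 0.2727 = 0.9000
D = 1 − ½ × 0.9000 = 1 − 0.45000 = 0.55000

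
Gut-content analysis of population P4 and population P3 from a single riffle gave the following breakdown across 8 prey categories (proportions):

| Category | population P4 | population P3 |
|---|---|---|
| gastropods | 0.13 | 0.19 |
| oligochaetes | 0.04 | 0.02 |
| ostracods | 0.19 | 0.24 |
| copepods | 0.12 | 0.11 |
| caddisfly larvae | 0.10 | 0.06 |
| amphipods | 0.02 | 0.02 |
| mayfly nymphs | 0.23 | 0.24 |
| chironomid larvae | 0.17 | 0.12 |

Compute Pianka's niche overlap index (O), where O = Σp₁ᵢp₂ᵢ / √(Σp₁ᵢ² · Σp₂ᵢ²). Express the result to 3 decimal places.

0.970

Σ p₁ᵢp₂ᵢ = 0.0247 + 0.0008 + 0.0456 + 0.0132 + 0.0060 + 0.0004 + 0.0552 + 0.0204 = 0.1663
Σp_1ᵢ² = 0.13² + 0.04² + 0.19² + 0.12² + 0.10² + 0.02² + 0.23² + 0.17² = 0.0169 + 0.0016 + 0.0361 + 0.0144 + 0.0100 + 0.0004 + 0.0529 + 0.0289 = 0.1612
Σp_2ᵢ² = 0.19² + 0.02² + 0.24² + 0.11² + 0.06² + 0.02² + 0.24² + 0.12² = 0.0361 + 0.0004 + 0.0576 + 0.0121 + 0.0036 + 0.0004 + 0.0576 + 0.0144 = 0.1822
O = 0.1663 / √(0.1612 × 0.1822) = 0.1663 / 0.171379 = 0.97036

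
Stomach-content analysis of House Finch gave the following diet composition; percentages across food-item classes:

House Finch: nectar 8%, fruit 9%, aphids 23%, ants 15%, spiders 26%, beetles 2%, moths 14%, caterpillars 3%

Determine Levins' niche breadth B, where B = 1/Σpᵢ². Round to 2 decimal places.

Convert percentages to proportions (divide by 100).
Σpᵢ² = 0.08² + 0.09² + 0.23² + 0.15² + 0.26² + 0.02² + 0.14² + 0.03² = 0.0064 + 0.0081 + 0.0529 + 0.0225 + 0.0676 + 0.0004 + 0.0196 + 0.0009 = 0.1784
B = 1 / 0.1784 = 5.6054

5.61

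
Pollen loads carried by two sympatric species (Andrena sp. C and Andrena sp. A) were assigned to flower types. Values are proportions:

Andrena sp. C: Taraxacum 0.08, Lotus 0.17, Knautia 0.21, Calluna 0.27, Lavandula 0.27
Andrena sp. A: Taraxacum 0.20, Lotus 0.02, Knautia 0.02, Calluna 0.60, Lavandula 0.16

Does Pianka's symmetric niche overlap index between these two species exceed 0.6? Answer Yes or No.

Yes

Σ p₁ᵢp₂ᵢ = 0.0160 + 0.0034 + 0.0042 + 0.1620 + 0.0432 = 0.2288
Σp_1ᵢ² = 0.08² + 0.17² + 0.21² + 0.27² + 0.27² = 0.0064 + 0.0289 + 0.0441 + 0.0729 + 0.0729 = 0.2252
Σp_2ᵢ² = 0.20² + 0.02² + 0.02² + 0.60² + 0.16² = 0.0400 + 0.0004 + 0.0004 + 0.3600 + 0.0256 = 0.4264
O = 0.2288 / √(0.2252 × 0.4264) = 0.2288 / 0.30988 = 0.7384
O = 0.7384 > 0.6 → Yes.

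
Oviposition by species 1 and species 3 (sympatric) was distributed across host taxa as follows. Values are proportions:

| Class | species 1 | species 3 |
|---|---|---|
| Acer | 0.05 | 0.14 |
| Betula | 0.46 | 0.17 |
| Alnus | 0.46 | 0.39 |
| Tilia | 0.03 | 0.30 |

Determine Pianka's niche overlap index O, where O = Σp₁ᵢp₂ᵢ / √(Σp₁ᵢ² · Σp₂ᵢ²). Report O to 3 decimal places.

Σ p₁ᵢp₂ᵢ = 0.0070 + 0.0782 + 0.1794 + 0.0090 = 0.2736
Σp_1ᵢ² = 0.05² + 0.46² + 0.46² + 0.03² = 0.0025 + 0.2116 + 0.2116 + 0.0009 = 0.4266
Σp_2ᵢ² = 0.14² + 0.17² + 0.39² + 0.30² = 0.0196 + 0.0289 + 0.1521 + 0.0900 = 0.2906
O = 0.2736 / √(0.4266 × 0.2906) = 0.2736 / 0.352094 = 0.77707

0.777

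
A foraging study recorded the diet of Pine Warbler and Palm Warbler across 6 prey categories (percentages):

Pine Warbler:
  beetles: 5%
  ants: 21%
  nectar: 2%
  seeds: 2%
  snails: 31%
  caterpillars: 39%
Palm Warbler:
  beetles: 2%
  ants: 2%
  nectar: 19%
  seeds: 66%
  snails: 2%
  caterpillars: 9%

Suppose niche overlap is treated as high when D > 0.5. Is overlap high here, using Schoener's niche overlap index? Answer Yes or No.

No

Convert percentages to proportions (divide by 100).
Σ|p₁ᵢ − p₂ᵢ| = 0.03 + 0.19 + 0.17 + 0.64 + 0.29 + 0.30 = 1.62
D = 1 − ½ × 1.62 = 1 − 0.810 = 0.1900
D = 0.1900 < 0.5 → No.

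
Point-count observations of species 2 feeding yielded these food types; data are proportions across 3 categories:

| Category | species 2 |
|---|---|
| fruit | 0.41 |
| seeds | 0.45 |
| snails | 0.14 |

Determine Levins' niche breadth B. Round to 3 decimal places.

2.563

Σpᵢ² = 0.41² + 0.45² + 0.14² = 0.1681 + 0.2025 + 0.0196 = 0.3902
B = 1 / 0.3902 = 2.56279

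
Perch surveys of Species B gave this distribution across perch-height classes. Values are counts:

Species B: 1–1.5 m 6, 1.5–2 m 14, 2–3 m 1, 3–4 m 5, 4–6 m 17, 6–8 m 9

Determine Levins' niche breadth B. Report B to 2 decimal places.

Proportions for Species B (n=52): 6/52=0.1154, 14/52=0.2692, 1/52=0.0192, 5/52=0.0962, 17/52=0.3269, 9/52=0.1731
Σpᵢ² = 0.1154² + 0.2692² + 0.0192² + 0.0962² + 0.3269² + 0.1731² = 0.013317 + 0.072469 + 0.000369 + 0.009254 + 0.106864 + 0.029964 = 0.232237
B = 1 / 0.232237 = 4.3059

4.31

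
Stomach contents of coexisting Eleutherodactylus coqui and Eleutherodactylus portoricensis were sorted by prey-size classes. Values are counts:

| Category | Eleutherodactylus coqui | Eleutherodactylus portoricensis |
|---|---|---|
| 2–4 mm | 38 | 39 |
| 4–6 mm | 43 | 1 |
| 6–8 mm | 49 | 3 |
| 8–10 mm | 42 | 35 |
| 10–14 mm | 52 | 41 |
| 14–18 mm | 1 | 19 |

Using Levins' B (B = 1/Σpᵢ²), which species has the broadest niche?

Proportions for Eleutherodactylus coqui (n=225): 38/225=0.1689, 43/225=0.1911, 49/225=0.2178, 42/225=0.1867, 52/225=0.2311, 1/225=0.0044
Proportions for Eleutherodactylus portoricensis (n=138): 39/138=0.2826, 1/138=0.0072, 3/138=0.0217, 35/138=0.2536, 41/138=0.2971, 19/138=0.1377
Σp_coquᵢ² = 0.1689² + 0.1911² + 0.2178² + 0.1867² + 0.2311² + 0.0044² = 0.028527 + 0.036519 + 0.047437 + 0.034857 + 0.053407 + 0.000019 = 0.200766
B_coqu = 1 / 0.200766 = 4.9809
Σp_portᵢ² = 0.2826² + 0.0072² + 0.0217² + 0.2536² + 0.2971² + 0.1377² = 0.079863 + 0.000052 + 0.000471 + 0.064313 + 0.088268 + 0.018961 = 0.251928
B_port = 1 / 0.251928 = 3.9694
Highest B → broadest niche (most generalist): Eleutherodactylus coqui (B = 4.98).

Eleutherodactylus coqui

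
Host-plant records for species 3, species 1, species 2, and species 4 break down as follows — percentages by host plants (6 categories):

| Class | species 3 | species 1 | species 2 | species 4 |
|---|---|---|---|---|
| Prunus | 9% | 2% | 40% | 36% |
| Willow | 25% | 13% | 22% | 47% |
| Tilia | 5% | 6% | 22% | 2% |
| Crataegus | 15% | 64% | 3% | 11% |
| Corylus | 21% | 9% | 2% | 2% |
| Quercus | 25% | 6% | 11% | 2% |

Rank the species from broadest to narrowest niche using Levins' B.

species 3 > species 2 > species 4 > species 1

Convert percentages to proportions (divide by 100).
Σp_3ᵢ² = 0.09² + 0.25² + 0.05² + 0.15² + 0.21² + 0.25² = 0.0081 + 0.0625 + 0.0025 + 0.0225 + 0.0441 + 0.0625 = 0.2022
B_3 = 1 / 0.2022 = 4.9456
Σp_1ᵢ² = 0.02² + 0.13² + 0.06² + 0.64² + 0.09² + 0.06² = 0.0004 + 0.0169 + 0.0036 + 0.4096 + 0.0081 + 0.0036 = 0.4422
B_1 = 1 / 0.4422 = 2.2614
Σp_2ᵢ² = 0.40² + 0.22² + 0.22² + 0.03² + 0.02² + 0.11² = 0.1600 + 0.0484 + 0.0484 + 0.0009 + 0.0004 + 0.0121 = 0.2702
B_2 = 1 / 0.2702 = 3.7010
Σp_4ᵢ² = 0.36² + 0.47² + 0.02² + 0.11² + 0.02² + 0.02² = 0.1296 + 0.2209 + 0.0004 + 0.0121 + 0.0004 + 0.0004 = 0.3638
B_4 = 1 / 0.3638 = 2.7488
Ranking by B (broadest → narrowest): species 3 (4.95) > species 2 (3.70) > species 4 (2.75) > species 1 (2.26)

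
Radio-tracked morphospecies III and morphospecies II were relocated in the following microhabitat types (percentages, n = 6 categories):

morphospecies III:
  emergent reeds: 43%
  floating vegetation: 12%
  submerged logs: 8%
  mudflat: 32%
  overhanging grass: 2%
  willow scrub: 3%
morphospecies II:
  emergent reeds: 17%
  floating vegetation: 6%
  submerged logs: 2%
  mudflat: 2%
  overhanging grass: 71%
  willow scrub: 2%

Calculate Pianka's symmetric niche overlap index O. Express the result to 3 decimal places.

Convert percentages to proportions (divide by 100).
Σ p₁ᵢp₂ᵢ = 0.0731 + 0.0072 + 0.0016 + 0.0064 + 0.0142 + 0.0006 = 0.1031
Σp_1ᵢ² = 0.43² + 0.12² + 0.08² + 0.32² + 0.02² + 0.03² = 0.1849 + 0.0144 + 0.0064 + 0.1024 + 0.0004 + 0.0009 = 0.3094
Σp_2ᵢ² = 0.17² + 0.06² + 0.02² + 0.02² + 0.71² + 0.02² = 0.0289 + 0.0036 + 0.0004 + 0.0004 + 0.5041 + 0.0004 = 0.5378
O = 0.1031 / √(0.3094 × 0.5378) = 0.1031 / 0.407916 = 0.25275

0.253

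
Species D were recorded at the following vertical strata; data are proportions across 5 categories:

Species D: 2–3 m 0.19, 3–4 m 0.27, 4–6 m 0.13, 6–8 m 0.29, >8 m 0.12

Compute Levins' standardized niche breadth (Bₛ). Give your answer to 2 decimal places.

Σpᵢ² = 0.19² + 0.27² + 0.13² + 0.29² + 0.12² = 0.0361 + 0.0729 + 0.0169 + 0.0841 + 0.0144 = 0.2244
B = 1 / 0.2244 = 4.4563
Bₛ = (B − 1)/(n − 1) = (4.4563 − 1)/(5 − 1) = 3.4563/4 = 0.8641

0.86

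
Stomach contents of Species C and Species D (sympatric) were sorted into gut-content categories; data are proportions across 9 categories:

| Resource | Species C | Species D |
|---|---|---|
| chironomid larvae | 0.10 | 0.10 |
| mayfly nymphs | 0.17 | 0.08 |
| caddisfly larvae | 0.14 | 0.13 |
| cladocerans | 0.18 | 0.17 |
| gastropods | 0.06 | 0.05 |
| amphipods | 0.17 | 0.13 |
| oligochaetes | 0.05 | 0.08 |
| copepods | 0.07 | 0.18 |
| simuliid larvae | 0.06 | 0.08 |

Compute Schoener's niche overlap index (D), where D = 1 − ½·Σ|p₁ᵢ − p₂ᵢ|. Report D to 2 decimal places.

Σ|p₁ᵢ − p₂ᵢ| = 0.00 + 0.09 + 0.01 + 0.01 + 0.01 + 0.04 + 0.03 + 0.11 + 0.02 = 0.32
D = 1 − ½ × 0.32 = 1 − 0.160 = 0.8400

0.84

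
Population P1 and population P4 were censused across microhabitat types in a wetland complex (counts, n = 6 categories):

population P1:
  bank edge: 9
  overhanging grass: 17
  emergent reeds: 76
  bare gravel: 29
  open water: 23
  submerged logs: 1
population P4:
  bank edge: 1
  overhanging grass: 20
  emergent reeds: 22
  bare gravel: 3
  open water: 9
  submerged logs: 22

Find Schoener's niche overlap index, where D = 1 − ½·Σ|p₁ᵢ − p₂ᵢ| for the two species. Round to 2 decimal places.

Proportions for population P1 (n=155): 9/155=0.0581, 17/155=0.1097, 76/155=0.4903, 29/155=0.1871, 23/155=0.1484, 1/155=0.0065
Proportions for population P4 (n=77): 1/77=0.0130, 20/77=0.2597, 22/77=0.2857, 3/77=0.0390, 9/77=0.1169, 22/77=0.2857
Σ|p₁ᵢ − p₂ᵢ| = 0.0451 + 0.1500 + 0.2046 + 0.1481 + 0.0315 + 0.2792 = 0.8585
D = 1 − ½ × 0.8585 = 1 − 0.42925 = 0.57075

0.57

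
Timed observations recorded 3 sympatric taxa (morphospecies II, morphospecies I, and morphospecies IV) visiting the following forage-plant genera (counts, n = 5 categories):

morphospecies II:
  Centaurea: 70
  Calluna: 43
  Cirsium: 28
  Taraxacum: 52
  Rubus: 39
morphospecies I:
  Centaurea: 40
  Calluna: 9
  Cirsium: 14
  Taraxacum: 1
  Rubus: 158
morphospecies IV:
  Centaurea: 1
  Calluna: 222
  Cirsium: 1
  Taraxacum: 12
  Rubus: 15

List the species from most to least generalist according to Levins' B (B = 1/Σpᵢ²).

morphospecies II > morphospecies I > morphospecies IV

Proportions for morphospecies II (n=232): 70/232=0.3017, 43/232=0.1853, 28/232=0.1207, 52/232=0.2241, 39/232=0.1681
Proportions for morphospecies I (n=222): 40/222=0.1802, 9/222=0.0405, 14/222=0.0631, 1/222=0.0045, 158/222=0.7117
Proportions for morphospecies IV (n=251): 1/251=0.0040, 222/251=0.8845, 1/251=0.0040, 12/251=0.0478, 15/251=0.0598
Σp_IIᵢ² = 0.3017² + 0.1853² + 0.1207² + 0.2241² + 0.1681² = 0.091023 + 0.034336 + 0.014568 + 0.050221 + 0.028258 = 0.218406
B_II = 1 / 0.218406 = 4.5786
Σp_Iᵢ² = 0.1802² + 0.0405² + 0.0631² + 0.0045² + 0.7117² = 0.032472 + 0.001640 + 0.003982 + 0.000020 + 0.506517 = 0.544631
B_I = 1 / 0.544631 = 1.8361
Σp_IVᵢ² = 0.0040² + 0.8845² + 0.0040² + 0.0478² + 0.0598² = 0.000016 + 0.782340 + 0.000016 + 0.002285 + 0.003576 = 0.788233
B_IV = 1 / 0.788233 = 1.2687
Ranking by B (broadest → narrowest): morphospecies II (4.58) > morphospecies I (1.84) > morphospecies IV (1.27)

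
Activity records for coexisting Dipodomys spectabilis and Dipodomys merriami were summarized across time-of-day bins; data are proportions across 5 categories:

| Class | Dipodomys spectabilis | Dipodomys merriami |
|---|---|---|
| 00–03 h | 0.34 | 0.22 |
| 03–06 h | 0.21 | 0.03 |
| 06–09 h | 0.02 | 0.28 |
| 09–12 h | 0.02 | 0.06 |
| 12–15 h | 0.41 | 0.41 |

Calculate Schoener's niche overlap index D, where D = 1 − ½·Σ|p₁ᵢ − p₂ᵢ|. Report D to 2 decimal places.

0.70

Σ|p₁ᵢ − p₂ᵢ| = 0.12 + 0.18 + 0.26 + 0.04 + 0.00 = 0.60
D = 1 − ½ × 0.60 = 1 − 0.300 = 0.7000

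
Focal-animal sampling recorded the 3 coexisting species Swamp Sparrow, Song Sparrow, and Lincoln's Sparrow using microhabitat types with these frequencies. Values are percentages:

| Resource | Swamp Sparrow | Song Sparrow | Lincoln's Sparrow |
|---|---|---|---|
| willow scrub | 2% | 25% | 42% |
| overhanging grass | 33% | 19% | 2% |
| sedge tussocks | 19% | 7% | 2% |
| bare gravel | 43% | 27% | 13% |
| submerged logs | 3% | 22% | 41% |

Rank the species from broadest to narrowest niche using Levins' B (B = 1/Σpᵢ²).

Song Sparrow > Swamp Sparrow > Lincoln's Sparrow

Convert percentages to proportions (divide by 100).
Σp_Swamᵢ² = 0.02² + 0.33² + 0.19² + 0.43² + 0.03² = 0.0004 + 0.1089 + 0.0361 + 0.1849 + 0.0009 = 0.3312
B_Swam = 1 / 0.3312 = 3.0193
Σp_Songᵢ² = 0.25² + 0.19² + 0.07² + 0.27² + 0.22² = 0.0625 + 0.0361 + 0.0049 + 0.0729 + 0.0484 = 0.2248
B_Song = 1 / 0.2248 = 4.4484
Σp_Lincᵢ² = 0.42² + 0.02² + 0.02² + 0.13² + 0.41² = 0.1764 + 0.0004 + 0.0004 + 0.0169 + 0.1681 = 0.3622
B_Linc = 1 / 0.3622 = 2.7609
Ranking by B (broadest → narrowest): Song Sparrow (4.45) > Swamp Sparrow (3.02) > Lincoln's Sparrow (2.76)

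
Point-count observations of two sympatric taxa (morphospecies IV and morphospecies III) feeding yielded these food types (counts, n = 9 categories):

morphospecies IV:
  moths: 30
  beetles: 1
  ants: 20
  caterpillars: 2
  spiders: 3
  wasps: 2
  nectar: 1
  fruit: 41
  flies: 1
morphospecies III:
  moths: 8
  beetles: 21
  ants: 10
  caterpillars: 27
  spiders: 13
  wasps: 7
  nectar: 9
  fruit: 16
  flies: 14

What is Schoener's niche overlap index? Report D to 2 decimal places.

0.37

Proportions for morphospecies IV (n=101): 30/101=0.2970, 1/101=0.0099, 20/101=0.1980, 2/101=0.0198, 3/101=0.0297, 2/101=0.0198, 1/101=0.0099, 41/101=0.4059, 1/101=0.0099
Proportions for morphospecies III (n=125): 8/125=0.0640, 21/125=0.1680, 10/125=0.0800, 27/125=0.2160, 13/125=0.1040, 7/125=0.0560, 9/125=0.0720, 16/125=0.1280, 14/125=0.1120
Σ|p₁ᵢ − p₂ᵢ| = 0.2330 + 0.1581 + 0.1180 + 0.1962 + 0.0743 + 0.0362 + 0.0621 + 0.2779 + 0.1021 = 1.2579
D = 1 − ½ × 1.2579 = 1 − 0.62895 = 0.37105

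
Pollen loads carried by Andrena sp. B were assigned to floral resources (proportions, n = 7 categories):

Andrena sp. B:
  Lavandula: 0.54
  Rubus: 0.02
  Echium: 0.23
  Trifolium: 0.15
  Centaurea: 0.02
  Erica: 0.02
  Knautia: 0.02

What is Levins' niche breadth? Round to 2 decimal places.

Σpᵢ² = 0.54² + 0.02² + 0.23² + 0.15² + 0.02² + 0.02² + 0.02² = 0.2916 + 0.0004 + 0.0529 + 0.0225 + 0.0004 + 0.0004 + 0.0004 = 0.3686
B = 1 / 0.3686 = 2.7130

2.71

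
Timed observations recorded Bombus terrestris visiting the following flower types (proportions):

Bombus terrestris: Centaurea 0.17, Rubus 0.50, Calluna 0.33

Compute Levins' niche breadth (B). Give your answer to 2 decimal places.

2.58

Σpᵢ² = 0.17² + 0.50² + 0.33² = 0.0289 + 0.2500 + 0.1089 = 0.3878
B = 1 / 0.3878 = 2.5786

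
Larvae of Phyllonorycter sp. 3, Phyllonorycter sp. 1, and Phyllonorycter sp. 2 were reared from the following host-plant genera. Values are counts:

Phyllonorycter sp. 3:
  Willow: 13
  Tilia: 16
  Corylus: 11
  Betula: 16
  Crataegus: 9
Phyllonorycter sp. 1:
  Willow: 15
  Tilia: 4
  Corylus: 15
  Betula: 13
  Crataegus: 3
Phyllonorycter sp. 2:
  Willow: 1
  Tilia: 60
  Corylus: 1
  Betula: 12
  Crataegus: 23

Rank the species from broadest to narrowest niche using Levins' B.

Phyllonorycter sp. 3 > Phyllonorycter sp. 1 > Phyllonorycter sp. 2

Proportions for Phyllonorycter sp. 3 (n=65): 13/65=0.2000, 16/65=0.2462, 11/65=0.1692, 16/65=0.2462, 9/65=0.1385
Proportions for Phyllonorycter sp. 1 (n=50): 15/50=0.3000, 4/50=0.0800, 15/50=0.3000, 13/50=0.2600, 3/50=0.0600
Proportions for Phyllonorycter sp. 2 (n=97): 1/97=0.0103, 60/97=0.6186, 1/97=0.0103, 12/97=0.1237, 23/97=0.2371
Σp_3ᵢ² = 0.2000² + 0.2462² + 0.1692² + 0.2462² + 0.1385² = 0.040000 + 0.060614 + 0.028629 + 0.060614 + 0.019182 = 0.209039
B_3 = 1 / 0.209039 = 4.7838
Σp_1ᵢ² = 0.3000² + 0.0800² + 0.3000² + 0.2600² + 0.0600² = 0.090000 + 0.006400 + 0.090000 + 0.067600 + 0.003600 = 0.257600
B_1 = 1 / 0.257600 = 3.8820
Σp_2ᵢ² = 0.0103² + 0.6186² + 0.0103² + 0.1237² + 0.2371² = 0.000106 + 0.382666 + 0.000106 + 0.015302 + 0.056216 = 0.454396
B_2 = 1 / 0.454396 = 2.2007
Ranking by B (broadest → narrowest): Phyllonorycter sp. 3 (4.78) > Phyllonorycter sp. 1 (3.88) > Phyllonorycter sp. 2 (2.20)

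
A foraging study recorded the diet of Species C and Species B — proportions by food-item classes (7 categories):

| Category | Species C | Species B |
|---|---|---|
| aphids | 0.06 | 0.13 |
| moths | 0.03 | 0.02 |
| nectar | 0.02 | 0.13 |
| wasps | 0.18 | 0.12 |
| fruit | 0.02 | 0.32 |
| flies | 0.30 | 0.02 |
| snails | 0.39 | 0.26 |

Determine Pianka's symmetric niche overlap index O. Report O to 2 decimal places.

Σ p₁ᵢp₂ᵢ = 0.0078 + 0.0006 + 0.0026 + 0.0216 + 0.0064 + 0.0060 + 0.1014 = 0.1464
Σp_1ᵢ² = 0.06² + 0.03² + 0.02² + 0.18² + 0.02² + 0.30² + 0.39² = 0.0036 + 0.0009 + 0.0004 + 0.0324 + 0.0004 + 0.0900 + 0.1521 = 0.2798
Σp_2ᵢ² = 0.13² + 0.02² + 0.13² + 0.12² + 0.32² + 0.02² + 0.26² = 0.0169 + 0.0004 + 0.0169 + 0.0144 + 0.1024 + 0.0004 + 0.0676 = 0.2190
O = 0.1464 / √(0.2798 × 0.2190) = 0.1464 / 0.24754 = 0.5914

0.59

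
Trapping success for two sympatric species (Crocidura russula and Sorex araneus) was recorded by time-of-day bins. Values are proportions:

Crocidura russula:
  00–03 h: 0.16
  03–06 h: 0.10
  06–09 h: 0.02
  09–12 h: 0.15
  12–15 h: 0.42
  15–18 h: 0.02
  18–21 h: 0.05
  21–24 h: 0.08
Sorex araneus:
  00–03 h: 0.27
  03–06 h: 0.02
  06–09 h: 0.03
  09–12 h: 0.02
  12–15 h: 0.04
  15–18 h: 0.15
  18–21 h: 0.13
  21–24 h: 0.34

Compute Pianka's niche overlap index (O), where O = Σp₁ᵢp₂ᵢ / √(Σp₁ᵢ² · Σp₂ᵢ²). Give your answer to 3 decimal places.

0.431

Σ p₁ᵢp₂ᵢ = 0.0432 + 0.0020 + 0.0006 + 0.0030 + 0.0168 + 0.0030 + 0.0065 + 0.0272 = 0.1023
Σp_1ᵢ² = 0.16² + 0.10² + 0.02² + 0.15² + 0.42² + 0.02² + 0.05² + 0.08² = 0.0256 + 0.0100 + 0.0004 + 0.0225 + 0.1764 + 0.0004 + 0.0025 + 0.0064 = 0.2442
Σp_2ᵢ² = 0.27² + 0.02² + 0.03² + 0.02² + 0.04² + 0.15² + 0.13² + 0.34² = 0.0729 + 0.0004 + 0.0009 + 0.0004 + 0.0016 + 0.0225 + 0.0169 + 0.1156 = 0.2312
O = 0.1023 / √(0.2442 × 0.2312) = 0.1023 / 0.237611 = 0.43054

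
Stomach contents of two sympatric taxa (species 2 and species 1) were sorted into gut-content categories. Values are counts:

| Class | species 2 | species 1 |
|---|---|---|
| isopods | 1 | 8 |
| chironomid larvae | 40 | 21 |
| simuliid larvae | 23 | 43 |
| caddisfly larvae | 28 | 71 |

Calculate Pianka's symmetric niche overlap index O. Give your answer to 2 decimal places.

0.82

Proportions for species 2 (n=92): 1/92=0.0109, 40/92=0.4348, 23/92=0.2500, 28/92=0.3043
Proportions for species 1 (n=143): 8/143=0.0559, 21/143=0.1469, 43/143=0.3007, 71/143=0.4965
Σ p₁ᵢp₂ᵢ = 0.000609 + 0.063872 + 0.075175 + 0.151085 = 0.290741
Σp_1ᵢ² = 0.0109² + 0.4348² + 0.2500² + 0.3043² = 0.000119 + 0.189051 + 0.062500 + 0.092598 = 0.344268
Σp_2ᵢ² = 0.0559² + 0.1469² + 0.3007² + 0.4965² = 0.003125 + 0.021580 + 0.090420 + 0.246512 = 0.361637
O = 0.290741 / √(0.344268 × 0.361637) = 0.290741 / 0.3528456 = 0.8240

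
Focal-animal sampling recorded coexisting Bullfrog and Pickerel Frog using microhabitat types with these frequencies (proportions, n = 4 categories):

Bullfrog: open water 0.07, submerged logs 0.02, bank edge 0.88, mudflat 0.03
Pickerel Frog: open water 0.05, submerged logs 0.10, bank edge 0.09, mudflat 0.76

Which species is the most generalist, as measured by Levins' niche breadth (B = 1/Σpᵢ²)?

Σp_Bullᵢ² = 0.07² + 0.02² + 0.88² + 0.03² = 0.0049 + 0.0004 + 0.7744 + 0.0009 = 0.7806
B_Bull = 1 / 0.7806 = 1.2811
Σp_Frogᵢ² = 0.05² + 0.10² + 0.09² + 0.76² = 0.0025 + 0.0100 + 0.0081 + 0.5776 = 0.5982
B_Frog = 1 / 0.5982 = 1.6717
Highest B → broadest niche (most generalist): Pickerel Frog (B = 1.67).

Pickerel Frog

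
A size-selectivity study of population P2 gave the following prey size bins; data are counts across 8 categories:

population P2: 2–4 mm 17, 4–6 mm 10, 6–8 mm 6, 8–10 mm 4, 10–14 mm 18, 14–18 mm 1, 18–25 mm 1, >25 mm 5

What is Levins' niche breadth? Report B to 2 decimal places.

4.85

Proportions for population P2 (n=62): 17/62=0.2742, 10/62=0.1613, 6/62=0.0968, 4/62=0.0645, 18/62=0.2903, 1/62=0.0161, 1/62=0.0161, 5/62=0.0806
Σpᵢ² = 0.2742² + 0.1613² + 0.0968² + 0.0645² + 0.2903² + 0.0161² + 0.0161² + 0.0806² = 0.075186 + 0.026018 + 0.009370 + 0.004160 + 0.084274 + 0.000259 + 0.000259 + 0.006496 = 0.206022
B = 1 / 0.206022 = 4.8539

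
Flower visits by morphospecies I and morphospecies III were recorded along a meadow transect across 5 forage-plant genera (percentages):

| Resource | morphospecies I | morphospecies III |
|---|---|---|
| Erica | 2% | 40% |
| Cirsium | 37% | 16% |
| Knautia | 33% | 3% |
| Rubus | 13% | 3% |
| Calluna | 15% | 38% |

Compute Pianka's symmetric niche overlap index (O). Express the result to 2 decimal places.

Convert percentages to proportions (divide by 100).
Σ p₁ᵢp₂ᵢ = 0.0080 + 0.0592 + 0.0099 + 0.0039 + 0.0570 = 0.1380
Σp_1ᵢ² = 0.02² + 0.37² + 0.33² + 0.13² + 0.15² = 0.0004 + 0.1369 + 0.1089 + 0.0169 + 0.0225 = 0.2856
Σp_2ᵢ² = 0.40² + 0.16² + 0.03² + 0.03² + 0.38² = 0.1600 + 0.0256 + 0.0009 + 0.0009 + 0.1444 = 0.3318
O = 0.1380 / √(0.2856 × 0.3318) = 0.1380 / 0.30783 = 0.4483

0.45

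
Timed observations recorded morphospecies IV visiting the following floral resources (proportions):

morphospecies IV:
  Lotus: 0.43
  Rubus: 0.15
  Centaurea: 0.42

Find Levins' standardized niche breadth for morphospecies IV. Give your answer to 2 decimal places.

Σpᵢ² = 0.43² + 0.15² + 0.42² = 0.1849 + 0.0225 + 0.1764 = 0.3838
B = 1 / 0.3838 = 2.6055
Bₛ = (B − 1)/(n − 1) = (2.6055 − 1)/(3 − 1) = 1.6055/2 = 0.8028

0.80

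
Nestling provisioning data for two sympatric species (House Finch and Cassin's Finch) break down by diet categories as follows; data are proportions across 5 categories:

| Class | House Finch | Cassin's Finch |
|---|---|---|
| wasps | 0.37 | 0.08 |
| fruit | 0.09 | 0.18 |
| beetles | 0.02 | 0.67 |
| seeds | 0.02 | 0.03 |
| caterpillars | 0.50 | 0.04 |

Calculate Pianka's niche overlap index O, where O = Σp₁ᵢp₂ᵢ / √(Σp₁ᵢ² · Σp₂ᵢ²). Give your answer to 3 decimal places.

Σ p₁ᵢp₂ᵢ = 0.0296 + 0.0162 + 0.0134 + 0.0006 + 0.0200 = 0.0798
Σp_1ᵢ² = 0.37² + 0.09² + 0.02² + 0.02² + 0.50² = 0.1369 + 0.0081 + 0.0004 + 0.0004 + 0.2500 = 0.3958
Σp_2ᵢ² = 0.08² + 0.18² + 0.67² + 0.03² + 0.04² = 0.0064 + 0.0324 + 0.4489 + 0.0009 + 0.0016 = 0.4902
O = 0.0798 / √(0.3958 × 0.4902) = 0.0798 / 0.440478 = 0.18117

0.181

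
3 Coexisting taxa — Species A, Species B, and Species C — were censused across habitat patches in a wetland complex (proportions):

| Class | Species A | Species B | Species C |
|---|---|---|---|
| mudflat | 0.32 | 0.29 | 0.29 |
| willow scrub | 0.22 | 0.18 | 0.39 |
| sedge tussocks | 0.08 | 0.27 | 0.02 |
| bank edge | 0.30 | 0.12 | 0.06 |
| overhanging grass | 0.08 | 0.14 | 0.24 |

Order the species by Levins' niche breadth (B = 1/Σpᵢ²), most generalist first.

Species B > Species A > Species C

Σp_Aᵢ² = 0.32² + 0.22² + 0.08² + 0.30² + 0.08² = 0.1024 + 0.0484 + 0.0064 + 0.0900 + 0.0064 = 0.2536
B_A = 1 / 0.2536 = 3.9432
Σp_Bᵢ² = 0.29² + 0.18² + 0.27² + 0.12² + 0.14² = 0.0841 + 0.0324 + 0.0729 + 0.0144 + 0.0196 = 0.2234
B_B = 1 / 0.2234 = 4.4763
Σp_Cᵢ² = 0.29² + 0.39² + 0.02² + 0.06² + 0.24² = 0.0841 + 0.1521 + 0.0004 + 0.0036 + 0.0576 = 0.2978
B_C = 1 / 0.2978 = 3.3580
Ranking by B (broadest → narrowest): Species B (4.48) > Species A (3.94) > Species C (3.36)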